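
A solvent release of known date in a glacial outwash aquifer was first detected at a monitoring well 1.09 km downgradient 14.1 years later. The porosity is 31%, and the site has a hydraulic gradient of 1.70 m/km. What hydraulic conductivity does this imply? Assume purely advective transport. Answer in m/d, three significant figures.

38.6 m/d

t = 14.1 years = 5147 d
L = 1.09 km = 1090 m
v = L / t = 1090 / 5147 = 0.2118 m/d
K = v · n / i = 0.2118 × 0.31 / 0.0017 = 38.6 m/d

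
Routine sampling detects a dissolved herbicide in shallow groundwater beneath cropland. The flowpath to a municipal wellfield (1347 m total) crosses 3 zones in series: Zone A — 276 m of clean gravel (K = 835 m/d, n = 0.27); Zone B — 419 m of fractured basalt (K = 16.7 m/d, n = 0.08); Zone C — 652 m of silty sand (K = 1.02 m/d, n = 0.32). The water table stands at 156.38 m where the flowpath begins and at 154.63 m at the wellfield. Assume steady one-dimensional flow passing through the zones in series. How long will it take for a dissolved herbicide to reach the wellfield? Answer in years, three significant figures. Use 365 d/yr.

330 years

Total head drop ΔH = 156.38 − 154.63 = 1.75 m
Continuity: the same q passes through each zone, so ΔH = q·Σ(L_j/K_j) — the zones act as resistances in series.
Σ(L/K) = 276/835 + 419/16.7 + 652/1.02 = 0.3305 + 25.09 + 639.2 = 664.6 d
q = ΔH / Σ(L/K) = 1.75 / 664.6 = 0.002633 m/d (same in every zone)
Zone A: v = q/n = 0.002633/0.27 = 0.009752 m/d → t_A = 276/0.009752 = 28300 d
Zone B: v = q/n = 0.002633/0.08 = 0.03291 m/d → t_B = 419/0.03291 = 12730 d
Zone C: v = q/n = 0.002633/0.32 = 0.008228 m/d → t_C = 652/0.008228 = 79240 d
Total t = 28300 + 12730 + 79240 = 120300 d
   = 120300 / 365 = 330 yr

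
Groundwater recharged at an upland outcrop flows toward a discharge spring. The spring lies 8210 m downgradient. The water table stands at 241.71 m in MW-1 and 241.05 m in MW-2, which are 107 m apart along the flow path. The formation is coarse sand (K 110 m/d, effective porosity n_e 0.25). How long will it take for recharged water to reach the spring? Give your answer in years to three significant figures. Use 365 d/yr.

8.29 years

Hydraulic gradient i = (241.71 − 241.05) / 107 = 0.66 / 107 = 0.006168
Darcy flux q = K·i = 110 × 0.006168 = 0.6785 m/d
Average linear velocity = 0.6785 / 0.25 = 2.714 m/d
t = L / v = 8210 / 2.714 = 3025 d
   = 3025 / 365 = 8.29 yr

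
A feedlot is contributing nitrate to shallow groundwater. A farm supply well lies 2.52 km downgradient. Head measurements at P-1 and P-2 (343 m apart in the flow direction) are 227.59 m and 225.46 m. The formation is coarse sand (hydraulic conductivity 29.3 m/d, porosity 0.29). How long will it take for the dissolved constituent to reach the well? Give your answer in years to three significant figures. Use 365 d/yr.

11.0 years

Hydraulic gradient i = (227.59 − 225.46) / 343 = 2.13 / 343 = 0.006210
Darcy flux q = K·i = 29.3 × 0.006210 = 0.1820 m/d
Seepage velocity v = q / n = 0.1820 / 0.29 = 0.6274 m/d
L = 2.52 km = 2520 m
t = L / v = 2520 / 0.6274 = 4016 d
   = 4016 / 365 = 11.0 yr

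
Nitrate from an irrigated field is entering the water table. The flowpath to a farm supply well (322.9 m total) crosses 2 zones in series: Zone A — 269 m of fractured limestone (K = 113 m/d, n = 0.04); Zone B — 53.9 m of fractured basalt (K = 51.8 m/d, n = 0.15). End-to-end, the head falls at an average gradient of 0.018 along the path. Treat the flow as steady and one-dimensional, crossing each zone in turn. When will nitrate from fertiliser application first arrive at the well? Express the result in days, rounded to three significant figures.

11.1 days

Continuity: the same q passes through each zone, so ΔH = q·Σ(L_j/K_j) — the zones act as resistances in series.
Σ(L/K) = 269/113 + 53.9/51.8 = 2.381 + 1.041 = 3.421 d
K_eq = L_total / Σ(L/K) = 322.9 / 3.421 = 94.39 m/d
q = K_eq · i = 94.39 × 0.018 = 1.699 m/d (same in every zone)
Zone A: v = q/n = 1.699/0.04 = 42.47 m/d → t_A = 269/42.47 = 6.333 d
Zone B: v = q/n = 1.699/0.15 = 11.33 m/d → t_B = 53.9/11.33 = 4.759 d
Total t = 6.333 + 4.759 = 11.09 d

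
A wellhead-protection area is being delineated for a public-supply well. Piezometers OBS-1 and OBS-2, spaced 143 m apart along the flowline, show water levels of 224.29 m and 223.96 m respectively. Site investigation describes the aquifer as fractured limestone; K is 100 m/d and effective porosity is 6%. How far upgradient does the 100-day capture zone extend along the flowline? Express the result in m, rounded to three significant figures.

385 m

Hydraulic gradient i = (224.29 − 223.96) / 143 = 0.33 / 143 = 0.002308
Darcy flux q = K·i = 100 × 0.002308 = 0.2308 m/d
v = Ki/n = 100·0.002308/0.06 = 3.846 m/d
L = v × T = 3.846 × 100 = 384.6 m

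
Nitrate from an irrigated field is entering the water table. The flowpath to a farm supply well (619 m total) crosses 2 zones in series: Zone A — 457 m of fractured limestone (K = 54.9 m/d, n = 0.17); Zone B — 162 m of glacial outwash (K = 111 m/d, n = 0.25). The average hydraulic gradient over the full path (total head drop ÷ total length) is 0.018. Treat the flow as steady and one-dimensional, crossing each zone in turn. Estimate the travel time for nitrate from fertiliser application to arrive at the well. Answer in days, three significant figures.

104 days

For zones in series the flux q is common to all zones; the equivalent conductivity is the harmonic (thickness-weighted) mean, K_eq = L_total / Σ(L_j/K_j).
Σ(L/K) = 457/54.9 + 162/111 = 8.324 + 1.459 = 9.784 d
K_eq = L_total / Σ(L/K) = 619 / 9.784 = 63.27 m/d
q = K_eq · i = 63.27 × 0.018 = 1.139 m/d (same in every zone)
Zone A: v = q/n = 1.139/0.17 = 6.699 m/d → t_A = 457/6.699 = 68.22 d
Zone B: v = q/n = 1.139/0.25 = 4.555 m/d → t_B = 162/4.555 = 35.56 d
Total t = 68.22 + 35.56 = 103.8 d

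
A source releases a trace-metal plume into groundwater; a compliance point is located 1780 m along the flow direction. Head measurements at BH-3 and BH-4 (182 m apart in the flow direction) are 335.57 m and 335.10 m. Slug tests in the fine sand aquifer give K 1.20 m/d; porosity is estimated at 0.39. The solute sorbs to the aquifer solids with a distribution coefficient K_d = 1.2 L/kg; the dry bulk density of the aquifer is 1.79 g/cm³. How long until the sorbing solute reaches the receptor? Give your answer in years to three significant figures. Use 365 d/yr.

Hydraulic gradient i = (335.57 − 335.10) / 182 = 0.47 / 182 = 0.002582
q = Ki = 1.20 × 0.002582 = 0.003099 m/d
v = Ki/n = 1.20·0.002582/0.39 = 0.007946 m/d
Retardation R = 1 + ρ_b·K_d/n = 1 + 1.79×1.2/0.39 = 6.508
Contaminant velocity v_c = v/R = 0.007946/6.508 = 0.001221 m/d
t = L/v_c = 1780/0.001221 = 1.458e6 d
   = 1.458e6/365 = 3990 yr

3990 years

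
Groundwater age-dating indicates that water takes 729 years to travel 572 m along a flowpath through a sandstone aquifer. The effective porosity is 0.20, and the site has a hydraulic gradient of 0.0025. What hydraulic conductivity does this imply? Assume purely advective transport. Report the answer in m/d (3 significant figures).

t = 729 years = 266100 d
v = L / t = 572 / 266100 = 0.002150 m/d
K = v · n / i = 0.002150 × 0.20 / 0.0025 = 0.172 m/d

0.172 m/d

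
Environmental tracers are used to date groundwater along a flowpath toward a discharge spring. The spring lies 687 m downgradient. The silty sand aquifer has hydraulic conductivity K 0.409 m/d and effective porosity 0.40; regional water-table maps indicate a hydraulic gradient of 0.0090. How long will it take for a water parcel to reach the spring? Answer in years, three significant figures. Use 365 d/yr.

205 years

Specific discharge q = 0.409 × 0.0090 = 0.003681 m/d
v = Ki/n = 0.409·0.0090/0.40 = 0.009202 m/d
t = L / v = 687 / 0.009202 = 74650 d
   = 74650 / 365 = 205 yr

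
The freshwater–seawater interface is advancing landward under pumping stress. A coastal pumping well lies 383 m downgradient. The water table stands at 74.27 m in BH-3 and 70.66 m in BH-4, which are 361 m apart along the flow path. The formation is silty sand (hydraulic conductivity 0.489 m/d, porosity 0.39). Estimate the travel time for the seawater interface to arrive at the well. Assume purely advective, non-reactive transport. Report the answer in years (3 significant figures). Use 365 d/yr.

83.7 years

Hydraulic gradient i = (74.27 − 70.66) / 361 = 3.61 / 361 = 0.01000
q = Ki = 0.489 × 0.01000 = 0.004890 m/d
v = Ki/n = 0.489·0.01000/0.39 = 0.01254 m/d
t = L / v = 383 / 0.01254 = 30550 d
   = 30550 / 365 = 83.7 yr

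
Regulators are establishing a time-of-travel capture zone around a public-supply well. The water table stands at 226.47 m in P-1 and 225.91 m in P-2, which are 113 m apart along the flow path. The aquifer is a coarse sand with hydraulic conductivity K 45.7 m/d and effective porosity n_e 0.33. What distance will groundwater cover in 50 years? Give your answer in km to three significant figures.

12.5 km

Hydraulic gradient i = (226.47 − 225.91) / 113 = 0.56 / 113 = 0.004956
Darcy flux q = K·i = 45.7 × 0.004956 = 0.2265 m/d
Seepage velocity v = q / n = 0.2265 / 0.33 = 0.6863 m/d
T = 50 yr × 365 = 18250 d
L = v × T = 0.6863 × 18250 = 12520 m
   = 12.5 km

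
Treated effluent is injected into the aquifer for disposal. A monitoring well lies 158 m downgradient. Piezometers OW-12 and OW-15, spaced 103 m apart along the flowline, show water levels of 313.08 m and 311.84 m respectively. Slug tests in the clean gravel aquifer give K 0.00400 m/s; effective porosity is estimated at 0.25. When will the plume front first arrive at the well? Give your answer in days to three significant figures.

Hydraulic gradient i = (313.08 − 311.84) / 103 = 1.24 / 103 = 0.01204
K = 0.00400 m/s × 86400 s/d = 345.6 m/d
q = Ki = 345.6 × 0.01204 = 4.161 m/d
v_s = q/n_e = 4.161/0.25 = 16.64 m/d
t = L / v = 158 / 16.64 = 9.494 d

9.49 days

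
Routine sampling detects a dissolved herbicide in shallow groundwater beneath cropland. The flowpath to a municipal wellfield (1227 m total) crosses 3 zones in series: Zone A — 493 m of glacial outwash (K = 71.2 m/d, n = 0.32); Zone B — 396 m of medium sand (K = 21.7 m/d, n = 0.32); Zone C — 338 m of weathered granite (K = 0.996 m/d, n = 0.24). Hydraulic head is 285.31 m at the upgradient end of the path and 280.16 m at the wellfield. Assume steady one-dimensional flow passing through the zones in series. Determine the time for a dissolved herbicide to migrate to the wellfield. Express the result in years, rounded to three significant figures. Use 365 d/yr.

70.9 years

Total head drop ΔH = 285.31 − 280.16 = 5.15 m
Continuity: the same q passes through each zone, so ΔH = q·Σ(L_j/K_j) — the zones act as resistances in series.
Σ(L/K) = 493/71.2 + 396/21.7 + 338/0.996 = 6.924 + 18.25 + 339.4 = 364.5 d
q = ΔH / Σ(L/K) = 5.15 / 364.5 = 0.01413 m/d (same in every zone)
Zone A: v = q/n = 0.01413/0.32 = 0.04415 m/d → t_A = 493/0.04415 = 11170 d
Zone B: v = q/n = 0.01413/0.32 = 0.04415 m/d → t_B = 396/0.04415 = 8970 d
Zone C: v = q/n = 0.01413/0.24 = 0.05887 m/d → t_C = 338/0.05887 = 5742 d
Total t = 11170 + 8970 + 5742 = 25880 d
   = 25880 / 365 = 70.9 yr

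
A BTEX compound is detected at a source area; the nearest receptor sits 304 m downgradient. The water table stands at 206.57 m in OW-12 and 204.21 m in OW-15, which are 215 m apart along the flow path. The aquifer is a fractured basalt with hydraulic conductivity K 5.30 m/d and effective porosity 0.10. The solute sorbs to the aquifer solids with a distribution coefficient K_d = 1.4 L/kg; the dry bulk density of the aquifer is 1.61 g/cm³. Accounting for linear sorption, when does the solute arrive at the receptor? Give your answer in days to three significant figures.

12300 days

Hydraulic gradient i = (206.57 − 204.21) / 215 = 2.36 / 215 = 0.01098
Darcy flux q = K·i = 5.30 × 0.01098 = 0.05818 m/d
Average linear velocity = 0.05818 / 0.10 = 0.5818 m/d
Retardation R = 1 + ρ_b·K_d/n = 1 + 1.61×1.4/0.10 = 23.54
Contaminant velocity v_c = v/R = 0.5818/23.54 = 0.02471 m/d
t = L/v_c = 304/0.02471 = 12300 d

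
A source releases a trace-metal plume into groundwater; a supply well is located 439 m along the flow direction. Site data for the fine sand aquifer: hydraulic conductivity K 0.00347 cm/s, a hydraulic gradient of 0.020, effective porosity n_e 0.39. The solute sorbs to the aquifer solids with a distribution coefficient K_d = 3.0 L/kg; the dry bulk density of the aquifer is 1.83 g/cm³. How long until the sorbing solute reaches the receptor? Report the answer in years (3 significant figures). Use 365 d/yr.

118 years

K = 0.00347 cm/s × 864 = 2.998 m/d
q = Ki = 2.998 × 0.020 = 0.05996 m/d
Seepage velocity v = q / n = 0.05996 / 0.39 = 0.1537 m/d
Retardation R = 1 + ρ_b·K_d/n = 1 + 1.83×3.0/0.39 = 15.08
Contaminant velocity v_c = v/R = 0.1537/15.08 = 0.01020 m/d
t = L/v_c = 439/0.01020 = 43050 d
   = 43050/365 = 118 yr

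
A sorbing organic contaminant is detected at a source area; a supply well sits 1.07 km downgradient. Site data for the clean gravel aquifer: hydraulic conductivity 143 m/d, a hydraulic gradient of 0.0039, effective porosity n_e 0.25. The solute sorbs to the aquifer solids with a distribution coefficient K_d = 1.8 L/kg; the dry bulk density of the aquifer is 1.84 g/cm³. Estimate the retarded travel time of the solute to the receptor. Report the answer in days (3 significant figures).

q = Ki = 143 × 0.0039 = 0.5577 m/d
Seepage velocity v = q / n = 0.5577 / 0.25 = 2.231 m/d
Retardation R = 1 + ρ_b·K_d/n = 1 + 1.84×1.8/0.25 = 14.25
Contaminant velocity v_c = v/R = 2.231/14.25 = 0.1566 m/d
L = 1.07 km = 1070 m
t = L/v_c = 1070/0.1566 = 6834 d

6830 days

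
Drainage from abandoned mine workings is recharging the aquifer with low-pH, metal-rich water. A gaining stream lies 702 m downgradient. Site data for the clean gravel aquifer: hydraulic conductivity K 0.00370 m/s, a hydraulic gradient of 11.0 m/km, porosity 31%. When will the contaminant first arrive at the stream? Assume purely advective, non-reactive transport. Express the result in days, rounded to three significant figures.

61.9 days

K = 0.00370 m/s × 86400 s/d = 319.7 m/d
Specific discharge q = 319.7 × 0.011 = 3.516 m/d
Average linear velocity = 3.516 / 0.31 = 11.34 m/d
t = L / v = 702 / 11.34 = 61.89 d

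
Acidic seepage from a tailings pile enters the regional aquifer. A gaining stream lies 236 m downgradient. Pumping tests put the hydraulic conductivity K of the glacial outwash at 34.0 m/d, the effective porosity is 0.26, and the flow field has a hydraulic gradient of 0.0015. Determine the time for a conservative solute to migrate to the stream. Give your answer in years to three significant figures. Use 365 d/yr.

Specific discharge q = 34.0 × 0.0015 = 0.05100 m/d
v_s = q/n_e = 0.05100/0.26 = 0.1962 m/d
t = L / v = 236 / 0.1962 = 1203 d
   = 1203 / 365 = 3.30 yr

3.30 years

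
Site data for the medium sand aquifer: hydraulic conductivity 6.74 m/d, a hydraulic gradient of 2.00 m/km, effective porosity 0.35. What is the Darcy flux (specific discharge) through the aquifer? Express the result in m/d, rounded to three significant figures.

q = Ki = 6.74 × 0.0020 = 0.01348 m/d

0.0135 m/d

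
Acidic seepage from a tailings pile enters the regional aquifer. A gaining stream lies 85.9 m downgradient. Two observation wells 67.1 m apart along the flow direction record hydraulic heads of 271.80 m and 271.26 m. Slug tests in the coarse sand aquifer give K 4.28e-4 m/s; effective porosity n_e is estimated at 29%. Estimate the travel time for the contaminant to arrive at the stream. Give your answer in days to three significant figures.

Hydraulic gradient i = (271.80 − 271.26) / 67.1 = 0.54 / 67.1 = 0.008048
K = 4.28e-4 m/s × 86400 s/d = 36.98 m/d
q = Ki = 36.98 × 0.008048 = 0.2976 m/d
Seepage velocity v = q / n = 0.2976 / 0.29 = 1.026 m/d
t = L / v = 85.9 / 1.026 = 83.71 d

83.7 days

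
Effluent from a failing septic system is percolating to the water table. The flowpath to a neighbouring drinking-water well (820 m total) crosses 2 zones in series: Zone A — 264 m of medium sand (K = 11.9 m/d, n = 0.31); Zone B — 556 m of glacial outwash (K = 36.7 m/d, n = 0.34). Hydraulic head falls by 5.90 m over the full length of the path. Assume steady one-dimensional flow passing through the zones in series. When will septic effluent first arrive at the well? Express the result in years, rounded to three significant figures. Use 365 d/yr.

4.70 years

Steady 1-D flow in series ⇒ the Darcy flux q is identical in every zone and the zone head losses add (resistances L/K in series).
Σ(L/K) = 264/11.9 + 556/36.7 = 22.18 + 15.15 = 37.33 d
q = ΔH / Σ(L/K) = 5.90 / 37.33 = 0.1580 m/d (same in every zone)
Zone A: v = q/n = 0.1580/0.31 = 0.5098 m/d → t_A = 264/0.5098 = 517.9 d
Zone B: v = q/n = 0.1580/0.34 = 0.4648 m/d → t_B = 556/0.4648 = 1196 d
Total t = 517.9 + 1196 = 1714 d
   = 1714 / 365 = 4.70 yr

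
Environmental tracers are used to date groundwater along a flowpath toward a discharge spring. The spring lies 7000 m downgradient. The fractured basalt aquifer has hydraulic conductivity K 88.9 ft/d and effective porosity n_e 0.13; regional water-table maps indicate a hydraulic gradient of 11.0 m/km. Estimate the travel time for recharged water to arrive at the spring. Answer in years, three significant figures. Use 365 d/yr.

K = 88.9 ft/d × 0.3048 = 27.10 m/d
Specific discharge q = 27.10 × 0.011 = 0.2981 m/d
v = Ki/n = 27.10·0.011/0.13 = 2.293 m/d
t = L / v = 7000 / 2.293 = 3053 d
   = 3053 / 365 = 8.36 yr

8.36 years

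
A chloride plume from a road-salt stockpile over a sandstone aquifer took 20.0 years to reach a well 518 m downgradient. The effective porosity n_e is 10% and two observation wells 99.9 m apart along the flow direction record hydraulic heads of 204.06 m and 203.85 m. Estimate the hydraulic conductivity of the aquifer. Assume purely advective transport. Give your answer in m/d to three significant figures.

3.38 m/d

Hydraulic gradient i = (204.06 − 203.85) / 99.9 = 0.21 / 99.9 = 0.002102
t = 20.0 years = 7300 d
v = L / t = 518 / 7300 = 0.07096 m/d
K = v · n / i = 0.07096 × 0.10 / 0.002102 = 3.38 m/d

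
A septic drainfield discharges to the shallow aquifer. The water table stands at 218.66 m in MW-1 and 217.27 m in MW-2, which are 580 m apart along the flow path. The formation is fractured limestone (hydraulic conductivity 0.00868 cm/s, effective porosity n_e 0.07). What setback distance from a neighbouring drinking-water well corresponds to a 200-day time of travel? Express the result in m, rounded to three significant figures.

Hydraulic gradient i = (218.66 − 217.27) / 580 = 1.39 / 580 = 0.002397
K = 0.00868 cm/s × 864 = 7.500 m/d
q = Ki = 7.500 × 0.002397 = 0.01797 m/d
Average linear velocity = 0.01797 / 0.07 = 0.2568 m/d
L = v × T = 0.2568 × 200 = 51.35 m

51.4 m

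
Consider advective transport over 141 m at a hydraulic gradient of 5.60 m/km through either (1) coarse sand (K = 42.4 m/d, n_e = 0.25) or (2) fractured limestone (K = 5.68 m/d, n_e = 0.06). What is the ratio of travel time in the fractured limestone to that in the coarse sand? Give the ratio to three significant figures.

Unit 1 (coarse sand): v = 42.4×0.0056/0.25 = 0.9498 m/d, t = 141/0.9498 = 148.5 d
Unit 2 (fractured limestone): v = 5.68×0.0056/0.06 = 0.5301 m/d, t = 141/0.5301 = 266.0 d
t(fractured limestone) / t(coarse sand) = 266.0/148.5 = 1.79

1.79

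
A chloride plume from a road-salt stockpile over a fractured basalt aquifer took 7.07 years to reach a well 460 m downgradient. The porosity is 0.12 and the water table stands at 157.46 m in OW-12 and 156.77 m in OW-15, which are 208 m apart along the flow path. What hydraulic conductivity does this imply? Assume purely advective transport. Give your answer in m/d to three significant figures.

6.45 m/d

Hydraulic gradient i = (157.46 − 156.77) / 208 = 0.69 / 208 = 0.003317
t = 7.07 years = 2581 d
v = L / t = 460 / 2581 = 0.1783 m/d
K = v · n / i = 0.1783 × 0.12 / 0.003317 = 6.45 m/d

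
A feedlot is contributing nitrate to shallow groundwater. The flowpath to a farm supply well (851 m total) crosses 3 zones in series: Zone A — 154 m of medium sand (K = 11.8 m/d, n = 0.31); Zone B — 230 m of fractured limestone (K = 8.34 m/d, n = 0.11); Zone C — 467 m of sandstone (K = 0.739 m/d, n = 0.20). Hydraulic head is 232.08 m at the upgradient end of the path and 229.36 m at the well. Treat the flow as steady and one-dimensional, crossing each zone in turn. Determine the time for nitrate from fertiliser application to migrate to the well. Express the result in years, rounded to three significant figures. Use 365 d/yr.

Total head drop ΔH = 232.08 − 229.36 = 2.72 m
Steady 1-D flow in series ⇒ the Darcy flux q is identical in every zone and the zone head losses add (resistances L/K in series).
Σ(L/K) = 154/11.8 + 230/8.34 + 467/0.739 = 13.05 + 27.58 + 631.9 = 672.6 d
q = ΔH / Σ(L/K) = 2.72 / 672.6 = 0.004044 m/d (same in every zone)
Zone A: v = q/n = 0.004044/0.31 = 0.01305 m/d → t_A = 154/0.01305 = 11800 d
Zone B: v = q/n = 0.004044/0.11 = 0.03677 m/d → t_B = 230/0.03677 = 6256 d
Zone C: v = q/n = 0.004044/0.20 = 0.02022 m/d → t_C = 467/0.02022 = 23090 d
Total t = 11800 + 6256 + 23090 = 41150 d
   = 41150 / 365 = 113 yr

113 years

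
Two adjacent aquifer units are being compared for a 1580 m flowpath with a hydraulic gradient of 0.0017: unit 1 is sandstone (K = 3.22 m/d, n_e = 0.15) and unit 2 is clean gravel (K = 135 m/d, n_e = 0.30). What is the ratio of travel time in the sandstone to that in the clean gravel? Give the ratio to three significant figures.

21.0

Unit 1 (sandstone): v = 3.22×0.0017/0.15 = 0.03649 m/d, t = 1580/0.03649 = 43300 d
Unit 2 (clean gravel): v = 135×0.0017/0.30 = 0.7650 m/d, t = 1580/0.7650 = 2065 d
t(sandstone) / t(clean gravel) = 43300/2065 = 21.0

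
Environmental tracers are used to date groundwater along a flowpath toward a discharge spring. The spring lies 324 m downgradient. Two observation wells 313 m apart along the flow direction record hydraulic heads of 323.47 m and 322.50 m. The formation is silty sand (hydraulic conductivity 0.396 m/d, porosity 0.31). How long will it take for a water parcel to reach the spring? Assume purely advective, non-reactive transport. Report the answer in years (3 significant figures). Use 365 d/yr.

Hydraulic gradient i = (323.47 − 322.50) / 313 = 0.97 / 313 = 0.003099
q = Ki = 0.396 × 0.003099 = 0.001227 m/d
Average linear velocity = 0.001227 / 0.31 = 0.003959 m/d
t = L / v = 324 / 0.003959 = 81840 d
   = 81840 / 365 = 224 yr

224 years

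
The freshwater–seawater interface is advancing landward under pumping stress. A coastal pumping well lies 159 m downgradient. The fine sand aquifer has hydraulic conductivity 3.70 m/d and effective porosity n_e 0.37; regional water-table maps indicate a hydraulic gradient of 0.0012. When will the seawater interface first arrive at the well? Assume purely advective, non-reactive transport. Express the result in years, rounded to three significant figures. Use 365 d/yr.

Darcy flux q = K·i = 3.70 × 0.0012 = 0.004440 m/d
Seepage velocity v = q / n = 0.004440 / 0.37 = 0.01200 m/d
t = L / v = 159 / 0.01200 = 13250 d
   = 13250 / 365 = 36.3 yr

36.3 years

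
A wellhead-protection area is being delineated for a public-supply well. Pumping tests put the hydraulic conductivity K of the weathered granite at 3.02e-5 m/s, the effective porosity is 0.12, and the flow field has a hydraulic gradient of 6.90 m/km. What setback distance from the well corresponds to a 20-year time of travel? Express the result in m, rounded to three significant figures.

1100 m

K = 3.02e-5 m/s × 86400 s/d = 2.609 m/d
q = Ki = 2.609 × 0.0069 = 0.01800 m/d
Average linear velocity = 0.01800 / 0.12 = 0.1500 m/d
T = 20 yr × 365 = 7300 d
L = v × T = 0.1500 × 7300 = 1095 m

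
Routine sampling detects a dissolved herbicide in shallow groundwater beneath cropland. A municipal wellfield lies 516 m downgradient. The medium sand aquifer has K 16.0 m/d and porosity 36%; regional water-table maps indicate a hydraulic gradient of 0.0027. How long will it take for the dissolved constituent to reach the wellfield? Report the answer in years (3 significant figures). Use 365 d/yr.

q = Ki = 16.0 × 0.0027 = 0.04320 m/d
Seepage velocity v = q / n = 0.04320 / 0.36 = 0.1200 m/d
t = L / v = 516 / 0.1200 = 4300 d
   = 4300 / 365 = 11.8 yr

11.8 years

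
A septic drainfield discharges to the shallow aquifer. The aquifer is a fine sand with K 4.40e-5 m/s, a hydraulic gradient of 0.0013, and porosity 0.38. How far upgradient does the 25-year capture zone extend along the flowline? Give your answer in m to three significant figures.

119 m

K = 4.40e-5 m/s × 86400 s/d = 3.802 m/d
q = Ki = 3.802 × 0.0013 = 0.004942 m/d
v_s = q/n_e = 0.004942/0.38 = 0.01301 m/d
T = 25 yr × 365 = 9125 d
L = v × T = 0.01301 × 9125 = 118.7 m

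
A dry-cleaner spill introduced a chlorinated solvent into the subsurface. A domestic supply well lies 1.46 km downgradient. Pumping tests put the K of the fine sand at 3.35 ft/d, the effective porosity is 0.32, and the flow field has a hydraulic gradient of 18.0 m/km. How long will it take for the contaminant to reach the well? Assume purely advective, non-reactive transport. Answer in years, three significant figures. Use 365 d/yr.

K = 3.35 ft/d × 0.3048 = 1.021 m/d
Specific discharge q = 1.021 × 0.018 = 0.01838 m/d
Average linear velocity = 0.01838 / 0.32 = 0.05744 m/d
L = 1.46 km = 1460 m
t = L / v = 1460 / 0.05744 = 25420 d
   = 25420 / 365 = 69.6 yr

69.6 years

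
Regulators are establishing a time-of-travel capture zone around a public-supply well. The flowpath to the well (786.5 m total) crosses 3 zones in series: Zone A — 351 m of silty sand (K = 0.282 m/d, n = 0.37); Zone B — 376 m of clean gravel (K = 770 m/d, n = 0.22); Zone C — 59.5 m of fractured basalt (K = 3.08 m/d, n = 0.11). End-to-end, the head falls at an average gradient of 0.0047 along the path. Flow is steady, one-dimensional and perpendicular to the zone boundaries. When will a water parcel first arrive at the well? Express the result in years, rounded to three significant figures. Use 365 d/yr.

205 years

Continuity: the same q passes through each zone, so ΔH = q·Σ(L_j/K_j) — the zones act as resistances in series.
Σ(L/K) = 351/0.282 + 376/770 + 59.5/3.08 = 1245 + 0.4883 + 19.32 = 1264 d
K_eq = L_total / Σ(L/K) = 786.5 / 1264 = 0.6220 m/d
q = K_eq · i = 0.6220 × 0.0047 = 0.002923 m/d (same in every zone)
Zone A: v = q/n = 0.002923/0.37 = 0.007901 m/d → t_A = 351/0.007901 = 44420 d
Zone B: v = q/n = 0.002923/0.22 = 0.01329 m/d → t_B = 376/0.01329 = 28300 d
Zone C: v = q/n = 0.002923/0.11 = 0.02658 m/d → t_C = 59.5/0.02658 = 2239 d
Total t = 44420 + 28300 + 2239 = 74960 d
   = 74960 / 365 = 205 yr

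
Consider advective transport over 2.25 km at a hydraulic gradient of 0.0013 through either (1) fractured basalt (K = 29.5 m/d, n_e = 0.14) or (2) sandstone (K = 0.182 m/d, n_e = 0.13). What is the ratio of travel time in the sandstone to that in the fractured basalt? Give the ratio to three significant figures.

151

Unit 1 (fractured basalt): v = 29.5×0.0013/0.14 = 0.2739 m/d, t = 2250/0.2739 = 8214 d
Unit 2 (sandstone): v = 0.182×0.0013/0.13 = 0.001820 m/d, t = 2250/0.001820 = 1.236e6 d
t(sandstone) / t(fractured basalt) = 1.236e6/8214 = 151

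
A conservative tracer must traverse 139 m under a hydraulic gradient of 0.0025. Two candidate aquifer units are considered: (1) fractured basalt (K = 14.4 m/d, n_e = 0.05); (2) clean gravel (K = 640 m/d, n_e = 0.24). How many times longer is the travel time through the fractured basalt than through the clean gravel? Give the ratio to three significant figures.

9.26

Unit 1 (fractured basalt): v = 14.4×0.0025/0.05 = 0.7200 m/d, t = 139/0.7200 = 193.1 d
Unit 2 (clean gravel): v = 640×0.0025/0.24 = 6.667 m/d, t = 139/6.667 = 20.85 d
t(fractured basalt) / t(clean gravel) = 193.1/20.85 = 9.26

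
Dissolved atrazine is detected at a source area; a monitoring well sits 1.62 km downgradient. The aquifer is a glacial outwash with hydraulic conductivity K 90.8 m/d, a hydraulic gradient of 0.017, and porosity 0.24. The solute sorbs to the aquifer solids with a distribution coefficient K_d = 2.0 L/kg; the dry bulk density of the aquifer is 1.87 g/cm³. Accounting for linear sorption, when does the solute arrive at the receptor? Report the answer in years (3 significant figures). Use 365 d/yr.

Darcy flux q = K·i = 90.8 × 0.017 = 1.544 m/d
v_s = q/n_e = 1.544/0.24 = 6.432 m/d
Retardation R = 1 + ρ_b·K_d/n = 1 + 1.87×2.0/0.24 = 16.58
Contaminant velocity v_c = v/R = 6.432/16.58 = 0.3878 m/d
L = 1.62 km = 1620 m
t = L/v_c = 1620/0.3878 = 4177 d
   = 4177/365 = 11.4 yr

11.4 years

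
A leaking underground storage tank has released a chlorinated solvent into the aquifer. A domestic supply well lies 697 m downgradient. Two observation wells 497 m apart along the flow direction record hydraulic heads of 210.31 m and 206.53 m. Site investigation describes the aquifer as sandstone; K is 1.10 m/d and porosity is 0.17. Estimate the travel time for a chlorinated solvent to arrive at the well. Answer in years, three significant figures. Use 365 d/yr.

38.8 years

Hydraulic gradient i = (210.31 − 206.53) / 497 = 3.78 / 497 = 0.007606
q = Ki = 1.10 × 0.007606 = 0.008366 m/d
v_s = q/n_e = 0.008366/0.17 = 0.04921 m/d
t = L / v = 697 / 0.04921 = 14160 d
   = 14160 / 365 = 38.8 yr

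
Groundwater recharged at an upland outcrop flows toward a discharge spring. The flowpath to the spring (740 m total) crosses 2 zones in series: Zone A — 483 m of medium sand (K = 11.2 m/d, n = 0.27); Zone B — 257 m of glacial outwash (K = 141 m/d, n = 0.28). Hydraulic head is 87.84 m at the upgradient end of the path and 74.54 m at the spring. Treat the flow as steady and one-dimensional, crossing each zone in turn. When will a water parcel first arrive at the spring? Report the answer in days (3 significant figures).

Total head drop ΔH = 87.84 − 74.54 = 13.30 m
Steady 1-D flow in series ⇒ the Darcy flux q is identical in every zone and the zone head losses add (resistances L/K in series).
Σ(L/K) = 483/11.2 + 257/141 = 43.13 + 1.823 = 44.95 d
q = ΔH / Σ(L/K) = 13.30 / 44.95 = 0.2959 m/d (same in every zone)
Zone A: v = q/n = 0.2959/0.27 = 1.096 m/d → t_A = 483/1.096 = 440.7 d
Zone B: v = q/n = 0.2959/0.28 = 1.057 m/d → t_B = 257/1.057 = 243.2 d
Total t = 440.7 + 243.2 = 683.9 d

684 days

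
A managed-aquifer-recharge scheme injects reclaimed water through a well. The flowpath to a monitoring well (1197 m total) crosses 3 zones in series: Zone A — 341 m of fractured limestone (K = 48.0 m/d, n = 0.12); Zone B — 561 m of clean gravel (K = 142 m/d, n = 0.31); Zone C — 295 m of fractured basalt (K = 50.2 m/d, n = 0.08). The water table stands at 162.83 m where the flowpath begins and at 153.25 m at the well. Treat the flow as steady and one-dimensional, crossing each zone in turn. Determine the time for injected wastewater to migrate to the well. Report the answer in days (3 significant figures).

421 days

Total head drop ΔH = 162.83 − 153.25 = 9.58 m
Steady 1-D flow in series ⇒ the Darcy flux q is identical in every zone and the zone head losses add (resistances L/K in series).
Σ(L/K) = 341/48.0 + 561/142 + 295/50.2 = 7.104 + 3.951 + 5.876 = 16.93 d
q = ΔH / Σ(L/K) = 9.58 / 16.93 = 0.5658 m/d (same in every zone)
Zone A: v = q/n = 0.5658/0.12 = 4.715 m/d → t_A = 341/4.715 = 72.32 d
Zone B: v = q/n = 0.5658/0.31 = 1.825 m/d → t_B = 561/1.825 = 307.4 d
Zone C: v = q/n = 0.5658/0.08 = 7.073 m/d → t_C = 295/7.073 = 41.71 d
Total t = 72.32 + 307.4 + 41.71 = 421.4 d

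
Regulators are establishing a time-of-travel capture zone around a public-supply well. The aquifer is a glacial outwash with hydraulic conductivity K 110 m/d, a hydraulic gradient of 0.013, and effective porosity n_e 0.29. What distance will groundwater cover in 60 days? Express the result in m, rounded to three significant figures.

296 m

Darcy flux q = K·i = 110 × 0.013 = 1.430 m/d
v_s = q/n_e = 1.430/0.29 = 4.931 m/d
L = v × T = 4.931 × 60 = 295.9 m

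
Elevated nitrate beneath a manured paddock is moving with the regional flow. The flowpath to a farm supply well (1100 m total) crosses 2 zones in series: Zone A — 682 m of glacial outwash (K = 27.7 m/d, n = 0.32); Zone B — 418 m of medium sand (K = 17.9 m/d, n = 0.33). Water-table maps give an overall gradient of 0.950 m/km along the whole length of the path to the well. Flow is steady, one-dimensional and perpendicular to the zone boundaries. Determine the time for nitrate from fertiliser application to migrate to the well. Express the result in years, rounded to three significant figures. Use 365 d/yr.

Steady 1-D flow in series ⇒ the Darcy flux q is identical in every zone and the zone head losses add (resistances L/K in series).
Σ(L/K) = 682/27.7 + 418/17.9 = 24.62 + 23.35 = 47.97 d
K_eq = L_total / Σ(L/K) = 1100 / 47.97 = 22.93 m/d
q = K_eq · i = 22.93 × 9.5e-4 = 0.02178 m/d (same in every zone)
Zone A: v = q/n = 0.02178/0.32 = 0.06807 m/d → t_A = 682/0.06807 = 10020 d
Zone B: v = q/n = 0.02178/0.33 = 0.06601 m/d → t_B = 418/0.06601 = 6332 d
Total t = 10020 + 6332 = 16350 d
   = 16350 / 365 = 44.8 yr

44.8 years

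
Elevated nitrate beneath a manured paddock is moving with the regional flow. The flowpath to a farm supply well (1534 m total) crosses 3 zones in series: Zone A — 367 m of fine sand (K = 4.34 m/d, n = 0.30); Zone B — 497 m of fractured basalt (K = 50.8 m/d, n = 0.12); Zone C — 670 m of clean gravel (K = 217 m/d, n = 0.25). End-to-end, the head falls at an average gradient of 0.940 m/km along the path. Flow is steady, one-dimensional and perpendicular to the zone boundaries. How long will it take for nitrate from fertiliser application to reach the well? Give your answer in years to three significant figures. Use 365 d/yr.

For zones in series the flux q is common to all zones; the equivalent conductivity is the harmonic (thickness-weighted) mean, K_eq = L_total / Σ(L_j/K_j).
Σ(L/K) = 367/4.34 + 497/50.8 + 670/217 = 84.56 + 9.783 + 3.088 = 97.43 d
K_eq = L_total / Σ(L/K) = 1534 / 97.43 = 15.74 m/d
q = K_eq · i = 15.74 × 9.4e-4 = 0.01480 m/d (same in every zone)
Zone A: v = q/n = 0.01480/0.30 = 0.04933 m/d → t_A = 367/0.04933 = 7439 d
Zone B: v = q/n = 0.01480/0.12 = 0.1233 m/d → t_B = 497/0.1233 = 4030 d
Zone C: v = q/n = 0.01480/0.25 = 0.05920 m/d → t_C = 670/0.05920 = 11320 d
Total t = 7439 + 4030 + 11320 = 22790 d
   = 22790 / 365 = 62.4 yr

62.4 years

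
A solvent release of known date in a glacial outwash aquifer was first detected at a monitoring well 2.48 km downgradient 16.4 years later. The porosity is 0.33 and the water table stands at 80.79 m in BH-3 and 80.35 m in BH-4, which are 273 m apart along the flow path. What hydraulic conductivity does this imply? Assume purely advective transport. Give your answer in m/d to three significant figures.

Hydraulic gradient i = (80.79 − 80.35) / 273 = 0.44 / 273 = 0.001612
t = 16.4 years = 5986 d
L = 2.48 km = 2480 m
v = L / t = 2480 / 5986 = 0.4143 m/d
K = v · n / i = 0.4143 × 0.33 / 0.001612 = 84.8 m/d

84.8 m/d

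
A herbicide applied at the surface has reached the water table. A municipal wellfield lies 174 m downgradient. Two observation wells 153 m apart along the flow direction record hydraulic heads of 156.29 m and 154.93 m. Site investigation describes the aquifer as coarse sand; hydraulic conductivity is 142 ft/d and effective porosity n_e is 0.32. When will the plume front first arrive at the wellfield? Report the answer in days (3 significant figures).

145 days

Hydraulic gradient i = (156.29 − 154.93) / 153 = 1.36 / 153 = 0.008889
K = 142 ft/d × 0.3048 = 43.28 m/d
q = Ki = 43.28 × 0.008889 = 0.3847 m/d
Seepage velocity v = q / n = 0.3847 / 0.32 = 1.202 m/d
t = L / v = 174 / 1.202 = 144.7 d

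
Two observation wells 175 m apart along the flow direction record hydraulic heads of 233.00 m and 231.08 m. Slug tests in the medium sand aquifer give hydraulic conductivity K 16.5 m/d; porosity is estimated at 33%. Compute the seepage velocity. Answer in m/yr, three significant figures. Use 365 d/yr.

200 m/yr

Hydraulic gradient i = (233.00 − 231.08) / 175 = 1.92 / 175 = 0.01097
Darcy flux q = K·i = 16.5 × 0.01097 = 0.1810 m/d
Average linear velocity = 0.1810 / 0.33 = 0.5486 m/d
   = 0.5486 × 365 = 200 m/yr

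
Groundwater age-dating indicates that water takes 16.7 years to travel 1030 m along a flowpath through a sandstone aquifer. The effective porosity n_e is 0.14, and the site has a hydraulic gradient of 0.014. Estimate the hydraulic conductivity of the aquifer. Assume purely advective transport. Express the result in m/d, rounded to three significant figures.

1.69 m/d

t = 16.7 years = 6096 d
v = L / t = 1030 / 6096 = 0.1690 m/d
K = v · n / i = 0.1690 × 0.14 / 0.014 = 1.69 m/d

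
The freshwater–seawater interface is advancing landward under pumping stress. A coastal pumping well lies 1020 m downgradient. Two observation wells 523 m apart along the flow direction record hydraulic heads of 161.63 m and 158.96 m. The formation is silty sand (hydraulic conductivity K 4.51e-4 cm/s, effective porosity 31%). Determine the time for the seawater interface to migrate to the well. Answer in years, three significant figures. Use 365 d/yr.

435 years

Hydraulic gradient i = (161.63 − 158.96) / 523 = 2.67 / 523 = 0.005105
K = 4.51e-4 cm/s × 864 = 0.3897 m/d
Darcy flux q = K·i = 0.3897 × 0.005105 = 0.001989 m/d
v = Ki/n = 0.3897·0.005105/0.31 = 0.006417 m/d
t = L / v = 1020 / 0.006417 = 159000 d
   = 159000 / 365 = 435 yr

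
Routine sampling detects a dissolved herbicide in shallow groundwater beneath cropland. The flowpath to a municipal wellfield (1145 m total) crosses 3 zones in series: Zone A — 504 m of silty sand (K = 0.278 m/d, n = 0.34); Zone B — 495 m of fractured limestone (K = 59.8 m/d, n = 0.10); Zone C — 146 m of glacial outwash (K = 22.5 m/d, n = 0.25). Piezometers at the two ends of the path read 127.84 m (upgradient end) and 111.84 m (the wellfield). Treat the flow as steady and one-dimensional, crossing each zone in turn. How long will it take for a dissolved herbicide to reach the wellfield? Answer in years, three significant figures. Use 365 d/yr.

80.5 years

Total head drop ΔH = 127.84 − 111.84 = 16.00 m
Continuity: the same q passes through each zone, so ΔH = q·Σ(L_j/K_j) — the zones act as resistances in series.
Σ(L/K) = 504/0.278 + 495/59.8 + 146/22.5 = 1813 + 8.278 + 6.489 = 1828 d
q = ΔH / Σ(L/K) = 16.00 / 1828 = 0.008754 m/d (same in every zone)
Zone A: v = q/n = 0.008754/0.34 = 0.02575 m/d → t_A = 504/0.02575 = 19570 d
Zone B: v = q/n = 0.008754/0.10 = 0.08754 m/d → t_B = 495/0.08754 = 5654 d
Zone C: v = q/n = 0.008754/0.25 = 0.03502 m/d → t_C = 146/0.03502 = 4169 d
Total t = 19570 + 5654 + 4169 = 29400 d
   = 29400 / 365 = 80.5 yr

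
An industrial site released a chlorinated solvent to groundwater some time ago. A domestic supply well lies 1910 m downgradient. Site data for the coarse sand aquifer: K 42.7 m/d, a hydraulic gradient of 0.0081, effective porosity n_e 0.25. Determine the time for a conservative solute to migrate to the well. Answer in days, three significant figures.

1380 days

Specific discharge q = 42.7 × 0.0081 = 0.3459 m/d
v_s = q/n_e = 0.3459/0.25 = 1.383 m/d
t = L / v = 1910 / 1.383 = 1381 d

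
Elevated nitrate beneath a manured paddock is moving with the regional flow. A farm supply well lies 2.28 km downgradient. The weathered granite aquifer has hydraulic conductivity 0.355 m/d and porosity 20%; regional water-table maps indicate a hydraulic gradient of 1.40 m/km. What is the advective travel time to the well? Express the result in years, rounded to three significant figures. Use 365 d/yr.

Darcy flux q = K·i = 0.355 × 0.0014 = 4.970e-4 m/d
Average linear velocity = 4.970e-4 / 0.20 = 0.002485 m/d
L = 2.28 km = 2280 m
t = L / v = 2280 / 0.002485 = 917500 d
   = 917500 / 365 = 2510 yr

2510 years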